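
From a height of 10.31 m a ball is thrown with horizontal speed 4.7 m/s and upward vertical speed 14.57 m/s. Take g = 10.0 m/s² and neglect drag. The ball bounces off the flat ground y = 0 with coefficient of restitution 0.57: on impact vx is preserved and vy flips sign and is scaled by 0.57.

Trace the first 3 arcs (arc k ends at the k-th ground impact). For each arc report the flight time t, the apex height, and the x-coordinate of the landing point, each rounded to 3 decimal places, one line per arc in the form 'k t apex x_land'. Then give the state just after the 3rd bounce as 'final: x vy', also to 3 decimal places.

Arc 1: start y=10.310, vy=14.570 → t=3.503, apex=20.924, x_land=16.463, impact vy=-20.457
  bounce: vy ← 0.57·20.457 = 11.660
Arc 2: start y=0.000, vy=11.660 → t=2.332, apex=6.798, x_land=27.423, impact vy=-11.660
  bounce: vy ← 0.57·11.660 = 6.646
Arc 3: start y=0.000, vy=6.646 → t=1.329, apex=2.209, x_land=33.671, impact vy=-6.646
  bounce: vy ← 0.57·6.646 = 3.788

1 3.503 20.924 16.463
2 2.332 6.798 27.423
3 1.329 2.209 33.671
final: 33.671 3.788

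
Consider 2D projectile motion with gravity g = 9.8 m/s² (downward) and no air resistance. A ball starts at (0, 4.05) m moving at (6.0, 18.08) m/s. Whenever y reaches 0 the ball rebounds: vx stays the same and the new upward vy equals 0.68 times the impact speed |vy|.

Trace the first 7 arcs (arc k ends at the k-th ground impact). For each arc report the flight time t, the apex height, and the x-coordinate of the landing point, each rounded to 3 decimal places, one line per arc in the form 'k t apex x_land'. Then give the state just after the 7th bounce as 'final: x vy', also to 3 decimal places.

1 3.902 20.728 23.410
2 2.797 9.585 40.193
3 1.902 4.432 51.605
4 1.293 2.049 59.366
5 0.880 0.948 64.643
6 0.598 0.438 68.231
7 0.407 0.203 70.671
final: 70.671 1.355

Arc 1: start y=4.050, vy=18.080 → t=3.902, apex=20.728, x_land=23.410, impact vy=-20.156
  bounce: vy ← 0.68·20.156 = 13.706
Arc 2: start y=0.000, vy=13.706 → t=2.797, apex=9.585, x_land=40.193, impact vy=-13.706
  bounce: vy ← 0.68·13.706 = 9.320
Arc 3: start y=0.000, vy=9.320 → t=1.902, apex=4.432, x_land=51.605, impact vy=-9.320
  bounce: vy ← 0.68·9.320 = 6.338
Arc 4: start y=0.000, vy=6.338 → t=1.293, apex=2.049, x_land=59.366, impact vy=-6.338
  bounce: vy ← 0.68·6.338 = 4.310
Arc 5: start y=0.000, vy=4.310 → t=0.880, apex=0.948, x_land=64.643, impact vy=-4.310
  bounce: vy ← 0.68·4.310 = 2.931
Arc 6: start y=0.000, vy=2.931 → t=0.598, apex=0.438, x_land=68.231, impact vy=-2.931
  bounce: vy ← 0.68·2.931 = 1.993
Arc 7: start y=0.000, vy=1.993 → t=0.407, apex=0.203, x_land=70.671, impact vy=-1.993
  bounce: vy ← 0.68·1.993 = 1.355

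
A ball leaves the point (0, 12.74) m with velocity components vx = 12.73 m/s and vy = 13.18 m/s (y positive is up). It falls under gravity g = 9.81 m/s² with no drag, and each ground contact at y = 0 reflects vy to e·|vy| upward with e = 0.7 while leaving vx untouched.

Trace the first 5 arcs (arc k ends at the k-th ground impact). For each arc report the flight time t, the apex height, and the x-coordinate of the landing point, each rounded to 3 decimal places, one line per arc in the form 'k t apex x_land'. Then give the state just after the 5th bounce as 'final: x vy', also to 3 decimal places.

1 3.442 21.594 43.813
2 2.937 10.581 81.207
3 2.056 5.185 107.383
4 1.439 2.540 125.706
5 1.008 1.245 138.532
final: 138.532 3.459

Arc 1: start y=12.740, vy=13.180 → t=3.442, apex=21.594, x_land=43.813, impact vy=-20.583
  bounce: vy ← 0.7·20.583 = 14.408
Arc 2: start y=0.000, vy=14.408 → t=2.937, apex=10.581, x_land=81.207, impact vy=-14.408
  bounce: vy ← 0.7·14.408 = 10.086
Arc 3: start y=0.000, vy=10.086 → t=2.056, apex=5.185, x_land=107.383, impact vy=-10.086
  bounce: vy ← 0.7·10.086 = 7.060
Arc 4: start y=0.000, vy=7.060 → t=1.439, apex=2.540, x_land=125.706, impact vy=-7.060
  bounce: vy ← 0.7·7.060 = 4.942
Arc 5: start y=0.000, vy=4.942 → t=1.008, apex=1.245, x_land=138.532, impact vy=-4.942
  bounce: vy ← 0.7·4.942 = 3.459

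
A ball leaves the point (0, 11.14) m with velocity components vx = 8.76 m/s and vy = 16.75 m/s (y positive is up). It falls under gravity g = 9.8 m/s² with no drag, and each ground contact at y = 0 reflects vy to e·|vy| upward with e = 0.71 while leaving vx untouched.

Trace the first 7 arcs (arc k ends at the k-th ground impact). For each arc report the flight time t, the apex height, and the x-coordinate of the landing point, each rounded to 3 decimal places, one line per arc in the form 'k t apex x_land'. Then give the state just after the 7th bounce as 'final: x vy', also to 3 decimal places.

1 3.988 25.454 34.938
2 3.236 12.832 63.290
3 2.298 6.468 83.419
4 1.632 3.261 97.711
5 1.158 1.644 107.859
6 0.822 0.829 115.063
7 0.584 0.418 120.178
final: 120.178 2.032

Arc 1: start y=11.140, vy=16.750 → t=3.988, apex=25.454, x_land=34.938, impact vy=-22.336
  bounce: vy ← 0.71·22.336 = 15.859
Arc 2: start y=0.000, vy=15.859 → t=3.236, apex=12.832, x_land=63.290, impact vy=-15.859
  bounce: vy ← 0.71·15.859 = 11.260
Arc 3: start y=0.000, vy=11.260 → t=2.298, apex=6.468, x_land=83.419, impact vy=-11.260
  bounce: vy ← 0.71·11.260 = 7.994
Arc 4: start y=0.000, vy=7.994 → t=1.632, apex=3.261, x_land=97.711, impact vy=-7.994
  bounce: vy ← 0.71·7.994 = 5.676
Arc 5: start y=0.000, vy=5.676 → t=1.158, apex=1.644, x_land=107.859, impact vy=-5.676
  bounce: vy ← 0.71·5.676 = 4.030
Arc 6: start y=0.000, vy=4.030 → t=0.822, apex=0.829, x_land=115.063, impact vy=-4.030
  bounce: vy ← 0.71·4.030 = 2.861
Arc 7: start y=0.000, vy=2.861 → t=0.584, apex=0.418, x_land=120.178, impact vy=-2.861
  bounce: vy ← 0.71·2.861 = 2.032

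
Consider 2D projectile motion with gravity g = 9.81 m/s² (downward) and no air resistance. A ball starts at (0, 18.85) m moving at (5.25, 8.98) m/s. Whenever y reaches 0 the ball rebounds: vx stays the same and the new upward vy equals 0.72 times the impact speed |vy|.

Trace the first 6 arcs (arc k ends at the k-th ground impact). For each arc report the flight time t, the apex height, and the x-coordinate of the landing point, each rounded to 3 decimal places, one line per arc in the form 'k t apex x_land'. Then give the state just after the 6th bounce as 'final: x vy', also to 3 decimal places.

1 3.079 22.960 16.164
2 3.116 11.903 32.521
3 2.243 6.170 44.298
4 1.615 3.199 52.777
5 1.163 1.658 58.882
6 0.837 0.860 63.277
final: 63.277 2.957

Arc 1: start y=18.850, vy=8.980 → t=3.079, apex=22.960, x_land=16.164, impact vy=-21.224
  bounce: vy ← 0.72·21.224 = 15.282
Arc 2: start y=0.000, vy=15.282 → t=3.116, apex=11.903, x_land=32.521, impact vy=-15.282
  bounce: vy ← 0.72·15.282 = 11.003
Arc 3: start y=0.000, vy=11.003 → t=2.243, apex=6.170, x_land=44.298, impact vy=-11.003
  bounce: vy ← 0.72·11.003 = 7.922
Arc 4: start y=0.000, vy=7.922 → t=1.615, apex=3.199, x_land=52.777, impact vy=-7.922
  bounce: vy ← 0.72·7.922 = 5.704
Arc 5: start y=0.000, vy=5.704 → t=1.163, apex=1.658, x_land=58.882, impact vy=-5.704
  bounce: vy ← 0.72·5.704 = 4.107
Arc 6: start y=0.000, vy=4.107 → t=0.837, apex=0.860, x_land=63.277, impact vy=-4.107
  bounce: vy ← 0.72·4.107 = 2.957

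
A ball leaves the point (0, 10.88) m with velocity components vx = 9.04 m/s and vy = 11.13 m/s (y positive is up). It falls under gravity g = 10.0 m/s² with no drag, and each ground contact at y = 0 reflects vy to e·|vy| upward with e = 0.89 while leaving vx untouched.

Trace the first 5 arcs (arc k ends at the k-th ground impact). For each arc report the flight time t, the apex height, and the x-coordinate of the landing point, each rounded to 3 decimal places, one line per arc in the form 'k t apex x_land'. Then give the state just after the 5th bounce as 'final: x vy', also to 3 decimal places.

Arc 1: start y=10.880, vy=11.130 → t=2.961, apex=17.074, x_land=26.767, impact vy=-18.479
  bounce: vy ← 0.89·18.479 = 16.446
Arc 2: start y=0.000, vy=16.446 → t=3.289, apex=13.524, x_land=56.502, impact vy=-16.446
  bounce: vy ← 0.89·16.446 = 14.637
Arc 3: start y=0.000, vy=14.637 → t=2.927, apex=10.713, x_land=82.966, impact vy=-14.637
  bounce: vy ← 0.89·14.637 = 13.027
Arc 4: start y=0.000, vy=13.027 → t=2.605, apex=8.485, x_land=106.519, impact vy=-13.027
  bounce: vy ← 0.89·13.027 = 11.594
Arc 5: start y=0.000, vy=11.594 → t=2.319, apex=6.721, x_land=127.481, impact vy=-11.594
  bounce: vy ← 0.89·11.594 = 10.319

1 2.961 17.074 26.767
2 3.289 13.524 56.502
3 2.927 10.713 82.966
4 2.605 8.485 106.519
5 2.319 6.721 127.481
final: 127.481 10.319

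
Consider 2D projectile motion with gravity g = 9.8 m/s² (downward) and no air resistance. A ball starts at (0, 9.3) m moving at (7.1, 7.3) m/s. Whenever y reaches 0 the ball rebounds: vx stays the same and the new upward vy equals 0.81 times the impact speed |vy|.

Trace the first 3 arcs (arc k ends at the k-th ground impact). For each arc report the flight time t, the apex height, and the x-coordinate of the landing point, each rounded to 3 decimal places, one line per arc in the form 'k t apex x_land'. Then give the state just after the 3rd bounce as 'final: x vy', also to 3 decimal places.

1 2.311 12.019 16.408
2 2.537 7.886 34.422
3 2.055 5.174 49.014
final: 49.014 8.157

Arc 1: start y=9.300, vy=7.300 → t=2.311, apex=12.019, x_land=16.408, impact vy=-15.348
  bounce: vy ← 0.81·15.348 = 12.432
Arc 2: start y=0.000, vy=12.432 → t=2.537, apex=7.886, x_land=34.422, impact vy=-12.432
  bounce: vy ← 0.81·12.432 = 10.070
Arc 3: start y=0.000, vy=10.070 → t=2.055, apex=5.174, x_land=49.014, impact vy=-10.070
  bounce: vy ← 0.81·10.070 = 8.157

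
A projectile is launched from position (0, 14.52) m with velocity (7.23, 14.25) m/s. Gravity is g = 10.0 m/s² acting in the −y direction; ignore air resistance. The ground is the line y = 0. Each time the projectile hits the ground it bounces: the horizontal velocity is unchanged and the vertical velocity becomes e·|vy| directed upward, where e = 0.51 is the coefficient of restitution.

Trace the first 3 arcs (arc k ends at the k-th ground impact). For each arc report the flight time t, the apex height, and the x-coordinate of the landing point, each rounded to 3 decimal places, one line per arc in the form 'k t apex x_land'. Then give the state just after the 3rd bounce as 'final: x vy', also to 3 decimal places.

1 3.646 24.673 26.363
2 2.266 6.417 42.745
3 1.156 1.669 51.100
final: 51.100 2.947

Arc 1: start y=14.520, vy=14.250 → t=3.646, apex=24.673, x_land=26.363, impact vy=-22.214
  bounce: vy ← 0.51·22.214 = 11.329
Arc 2: start y=0.000, vy=11.329 → t=2.266, apex=6.417, x_land=42.745, impact vy=-11.329
  bounce: vy ← 0.51·11.329 = 5.778
Arc 3: start y=0.000, vy=5.778 → t=1.156, apex=1.669, x_land=51.100, impact vy=-5.778
  bounce: vy ← 0.51·5.778 = 2.947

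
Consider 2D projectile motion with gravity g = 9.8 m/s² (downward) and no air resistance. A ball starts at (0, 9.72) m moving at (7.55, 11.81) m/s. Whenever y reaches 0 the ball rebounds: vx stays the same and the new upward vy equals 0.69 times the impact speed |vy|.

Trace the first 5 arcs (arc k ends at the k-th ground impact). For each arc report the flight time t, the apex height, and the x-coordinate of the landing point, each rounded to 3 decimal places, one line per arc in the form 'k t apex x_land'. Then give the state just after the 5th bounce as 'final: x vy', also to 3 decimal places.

Arc 1: start y=9.720, vy=11.810 → t=3.059, apex=16.836, x_land=23.093, impact vy=-18.166
  bounce: vy ← 0.69·18.166 = 12.534
Arc 2: start y=0.000, vy=12.534 → t=2.558, apex=8.016, x_land=42.406, impact vy=-12.534
  bounce: vy ← 0.69·12.534 = 8.649
Arc 3: start y=0.000, vy=8.649 → t=1.765, apex=3.816, x_land=55.732, impact vy=-8.649
  bounce: vy ← 0.69·8.649 = 5.968
Arc 4: start y=0.000, vy=5.968 → t=1.218, apex=1.817, x_land=64.927, impact vy=-5.968
  bounce: vy ← 0.69·5.968 = 4.118
Arc 5: start y=0.000, vy=4.118 → t=0.840, apex=0.865, x_land=71.272, impact vy=-4.118
  bounce: vy ← 0.69·4.118 = 2.841

1 3.059 16.836 23.093
2 2.558 8.016 42.406
3 1.765 3.816 55.732
4 1.218 1.817 64.927
5 0.840 0.865 71.272
final: 71.272 2.841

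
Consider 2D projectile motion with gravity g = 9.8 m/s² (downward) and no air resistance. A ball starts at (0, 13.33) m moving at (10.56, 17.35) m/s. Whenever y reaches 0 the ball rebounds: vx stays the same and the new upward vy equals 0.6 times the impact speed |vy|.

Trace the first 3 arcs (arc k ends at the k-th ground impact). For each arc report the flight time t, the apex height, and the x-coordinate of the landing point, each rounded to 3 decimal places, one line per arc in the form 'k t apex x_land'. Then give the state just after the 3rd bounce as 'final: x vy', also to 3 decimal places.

Arc 1: start y=13.330, vy=17.350 → t=4.190, apex=28.688, x_land=44.247, impact vy=-23.713
  bounce: vy ← 0.6·23.713 = 14.228
Arc 2: start y=0.000, vy=14.228 → t=2.904, apex=10.328, x_land=74.909, impact vy=-14.228
  bounce: vy ← 0.6·14.228 = 8.537
Arc 3: start y=0.000, vy=8.537 → t=1.742, apex=3.718, x_land=93.306, impact vy=-8.537
  bounce: vy ← 0.6·8.537 = 5.122

1 4.190 28.688 44.247
2 2.904 10.328 74.909
3 1.742 3.718 93.306
final: 93.306 5.122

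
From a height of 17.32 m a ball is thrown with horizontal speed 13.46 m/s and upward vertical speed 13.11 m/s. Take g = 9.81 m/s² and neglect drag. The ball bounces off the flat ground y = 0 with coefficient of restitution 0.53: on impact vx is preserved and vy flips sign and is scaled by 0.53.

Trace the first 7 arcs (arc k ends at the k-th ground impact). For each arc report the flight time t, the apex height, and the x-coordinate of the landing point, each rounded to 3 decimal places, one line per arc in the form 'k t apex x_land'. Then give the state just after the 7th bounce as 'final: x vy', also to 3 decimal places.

1 3.642 26.080 49.025
2 2.444 7.326 81.924
3 1.295 2.058 99.361
4 0.687 0.578 108.602
5 0.364 0.162 113.500
6 0.193 0.046 116.096
7 0.102 0.013 117.472
final: 117.472 0.266

Arc 1: start y=17.320, vy=13.110 → t=3.642, apex=26.080, x_land=49.025, impact vy=-22.621
  bounce: vy ← 0.53·22.621 = 11.989
Arc 2: start y=0.000, vy=11.989 → t=2.444, apex=7.326, x_land=81.924, impact vy=-11.989
  bounce: vy ← 0.53·11.989 = 6.354
Arc 3: start y=0.000, vy=6.354 → t=1.295, apex=2.058, x_land=99.361, impact vy=-6.354
  bounce: vy ← 0.53·6.354 = 3.368
Arc 4: start y=0.000, vy=3.368 → t=0.687, apex=0.578, x_land=108.602, impact vy=-3.368
  bounce: vy ← 0.53·3.368 = 1.785
Arc 5: start y=0.000, vy=1.785 → t=0.364, apex=0.162, x_land=113.500, impact vy=-1.785
  bounce: vy ← 0.53·1.785 = 0.946
Arc 6: start y=0.000, vy=0.946 → t=0.193, apex=0.046, x_land=116.096, impact vy=-0.946
  bounce: vy ← 0.53·0.946 = 0.501
Arc 7: start y=0.000, vy=0.501 → t=0.102, apex=0.013, x_land=117.472, impact vy=-0.501
  bounce: vy ← 0.53·0.501 = 0.266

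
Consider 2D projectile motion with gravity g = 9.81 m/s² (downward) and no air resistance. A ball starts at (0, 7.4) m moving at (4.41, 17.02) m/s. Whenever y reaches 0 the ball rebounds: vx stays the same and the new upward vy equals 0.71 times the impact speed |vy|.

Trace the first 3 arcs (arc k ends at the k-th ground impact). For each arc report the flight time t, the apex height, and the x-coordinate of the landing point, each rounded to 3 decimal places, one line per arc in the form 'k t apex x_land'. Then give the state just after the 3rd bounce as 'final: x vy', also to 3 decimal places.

Arc 1: start y=7.400, vy=17.020 → t=3.861, apex=22.165, x_land=17.026, impact vy=-20.853
  bounce: vy ← 0.71·20.853 = 14.806
Arc 2: start y=0.000, vy=14.806 → t=3.019, apex=11.173, x_land=30.338, impact vy=-14.806
  bounce: vy ← 0.71·14.806 = 10.512
Arc 3: start y=0.000, vy=10.512 → t=2.143, apex=5.632, x_land=39.789, impact vy=-10.512
  bounce: vy ← 0.71·10.512 = 7.464

1 3.861 22.165 17.026
2 3.019 11.173 30.338
3 2.143 5.632 39.789
final: 39.789 7.464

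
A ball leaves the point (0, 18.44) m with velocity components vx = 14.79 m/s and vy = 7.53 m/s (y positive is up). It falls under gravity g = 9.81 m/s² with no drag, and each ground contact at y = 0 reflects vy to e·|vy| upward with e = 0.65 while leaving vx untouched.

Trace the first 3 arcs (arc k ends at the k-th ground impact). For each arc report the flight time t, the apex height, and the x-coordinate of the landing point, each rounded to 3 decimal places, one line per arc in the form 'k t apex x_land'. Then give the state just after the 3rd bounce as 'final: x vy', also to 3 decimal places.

1 2.853 21.330 42.195
2 2.711 9.012 82.289
3 1.762 3.808 108.351
final: 108.351 5.618

Arc 1: start y=18.440, vy=7.530 → t=2.853, apex=21.330, x_land=42.195, impact vy=-20.457
  bounce: vy ← 0.65·20.457 = 13.297
Arc 2: start y=0.000, vy=13.297 → t=2.711, apex=9.012, x_land=82.289, impact vy=-13.297
  bounce: vy ← 0.65·13.297 = 8.643
Arc 3: start y=0.000, vy=8.643 → t=1.762, apex=3.808, x_land=108.351, impact vy=-8.643
  bounce: vy ← 0.65·8.643 = 5.618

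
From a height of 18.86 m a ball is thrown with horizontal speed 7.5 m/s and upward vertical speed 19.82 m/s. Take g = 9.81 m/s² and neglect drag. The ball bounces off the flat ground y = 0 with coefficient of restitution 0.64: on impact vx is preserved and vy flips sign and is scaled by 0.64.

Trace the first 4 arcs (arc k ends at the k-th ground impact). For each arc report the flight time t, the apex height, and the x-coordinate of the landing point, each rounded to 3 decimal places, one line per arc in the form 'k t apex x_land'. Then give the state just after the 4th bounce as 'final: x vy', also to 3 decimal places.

1 4.836 38.882 36.269
2 3.604 15.926 63.298
3 2.306 6.523 80.596
4 1.476 2.672 91.667
final: 91.667 4.634

Arc 1: start y=18.860, vy=19.820 → t=4.836, apex=38.882, x_land=36.269, impact vy=-27.620
  bounce: vy ← 0.64·27.620 = 17.677
Arc 2: start y=0.000, vy=17.677 → t=3.604, apex=15.926, x_land=63.298, impact vy=-17.677
  bounce: vy ← 0.64·17.677 = 11.313
Arc 3: start y=0.000, vy=11.313 → t=2.306, apex=6.523, x_land=80.596, impact vy=-11.313
  bounce: vy ← 0.64·11.313 = 7.240
Arc 4: start y=0.000, vy=7.240 → t=1.476, apex=2.672, x_land=91.667, impact vy=-7.240
  bounce: vy ← 0.64·7.240 = 4.634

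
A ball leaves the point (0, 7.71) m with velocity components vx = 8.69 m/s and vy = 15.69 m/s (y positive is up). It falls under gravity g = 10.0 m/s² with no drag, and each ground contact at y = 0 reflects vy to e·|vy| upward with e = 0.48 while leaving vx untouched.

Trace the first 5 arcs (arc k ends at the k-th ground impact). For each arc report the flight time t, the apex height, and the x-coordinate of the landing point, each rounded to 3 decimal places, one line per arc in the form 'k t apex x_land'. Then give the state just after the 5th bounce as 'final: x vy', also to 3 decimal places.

1 3.570 20.019 31.023
2 1.921 4.612 47.715
3 0.922 1.063 55.728
4 0.443 0.245 59.574
5 0.212 0.056 61.420
final: 61.420 0.510

Arc 1: start y=7.710, vy=15.690 → t=3.570, apex=20.019, x_land=31.023, impact vy=-20.009
  bounce: vy ← 0.48·20.009 = 9.605
Arc 2: start y=0.000, vy=9.605 → t=1.921, apex=4.612, x_land=47.715, impact vy=-9.605
  bounce: vy ← 0.48·9.605 = 4.610
Arc 3: start y=0.000, vy=4.610 → t=0.922, apex=1.063, x_land=55.728, impact vy=-4.610
  bounce: vy ← 0.48·4.610 = 2.213
Arc 4: start y=0.000, vy=2.213 → t=0.443, apex=0.245, x_land=59.574, impact vy=-2.213
  bounce: vy ← 0.48·2.213 = 1.062
Arc 5: start y=0.000, vy=1.062 → t=0.212, apex=0.056, x_land=61.420, impact vy=-1.062
  bounce: vy ← 0.48·1.062 = 0.510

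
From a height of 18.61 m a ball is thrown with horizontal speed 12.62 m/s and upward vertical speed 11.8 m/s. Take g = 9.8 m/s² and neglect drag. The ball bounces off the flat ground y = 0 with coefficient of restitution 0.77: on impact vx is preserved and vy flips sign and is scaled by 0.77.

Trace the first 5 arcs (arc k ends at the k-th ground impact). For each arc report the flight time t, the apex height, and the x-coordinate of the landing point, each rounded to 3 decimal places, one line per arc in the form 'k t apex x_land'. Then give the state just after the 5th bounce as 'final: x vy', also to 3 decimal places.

Arc 1: start y=18.610, vy=11.800 → t=3.495, apex=25.714, x_land=44.105, impact vy=-22.450
  bounce: vy ← 0.77·22.450 = 17.286
Arc 2: start y=0.000, vy=17.286 → t=3.528, apex=15.246, x_land=88.627, impact vy=-17.286
  bounce: vy ← 0.77·17.286 = 13.311
Arc 3: start y=0.000, vy=13.311 → t=2.716, apex=9.039, x_land=122.908, impact vy=-13.311
  bounce: vy ← 0.77·13.311 = 10.249
Arc 4: start y=0.000, vy=10.249 → t=2.092, apex=5.359, x_land=149.305, impact vy=-10.249
  bounce: vy ← 0.77·10.249 = 7.892
Arc 5: start y=0.000, vy=7.892 → t=1.611, apex=3.178, x_land=169.630, impact vy=-7.892
  bounce: vy ← 0.77·7.892 = 6.077

1 3.495 25.714 44.105
2 3.528 15.246 88.627
3 2.716 9.039 122.908
4 2.092 5.359 149.305
5 1.611 3.178 169.630
final: 169.630 6.077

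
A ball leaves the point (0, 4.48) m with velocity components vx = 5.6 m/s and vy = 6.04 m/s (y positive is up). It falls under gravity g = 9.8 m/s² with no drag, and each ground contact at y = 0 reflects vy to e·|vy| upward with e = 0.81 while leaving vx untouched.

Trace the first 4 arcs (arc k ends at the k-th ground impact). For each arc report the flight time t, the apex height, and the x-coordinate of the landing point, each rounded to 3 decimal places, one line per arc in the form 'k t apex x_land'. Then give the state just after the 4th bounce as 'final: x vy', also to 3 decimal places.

1 1.754 6.341 9.822
2 1.843 4.161 20.142
3 1.493 2.730 28.502
4 1.209 1.791 35.273
final: 35.273 4.799

Arc 1: start y=4.480, vy=6.040 → t=1.754, apex=6.341, x_land=9.822, impact vy=-11.149
  bounce: vy ← 0.81·11.149 = 9.030
Arc 2: start y=0.000, vy=9.030 → t=1.843, apex=4.161, x_land=20.142, impact vy=-9.030
  bounce: vy ← 0.81·9.030 = 7.315
Arc 3: start y=0.000, vy=7.315 → t=1.493, apex=2.730, x_land=28.502, impact vy=-7.315
  bounce: vy ← 0.81·7.315 = 5.925
Arc 4: start y=0.000, vy=5.925 → t=1.209, apex=1.791, x_land=35.273, impact vy=-5.925
  bounce: vy ← 0.81·5.925 = 4.799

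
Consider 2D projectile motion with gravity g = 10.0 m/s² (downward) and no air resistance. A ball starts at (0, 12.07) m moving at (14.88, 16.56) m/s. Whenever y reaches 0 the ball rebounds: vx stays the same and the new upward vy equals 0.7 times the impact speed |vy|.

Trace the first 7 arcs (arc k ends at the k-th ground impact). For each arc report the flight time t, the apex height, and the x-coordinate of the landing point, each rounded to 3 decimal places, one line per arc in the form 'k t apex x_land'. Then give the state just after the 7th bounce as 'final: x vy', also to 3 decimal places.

Arc 1: start y=12.070, vy=16.560 → t=3.927, apex=25.782, x_land=58.430, impact vy=-22.708
  bounce: vy ← 0.7·22.708 = 15.895
Arc 2: start y=0.000, vy=15.895 → t=3.179, apex=12.633, x_land=105.735, impact vy=-15.895
  bounce: vy ← 0.7·15.895 = 11.127
Arc 3: start y=0.000, vy=11.127 → t=2.225, apex=6.190, x_land=138.848, impact vy=-11.127
  bounce: vy ← 0.7·11.127 = 7.789
Arc 4: start y=0.000, vy=7.789 → t=1.558, apex=3.033, x_land=162.027, impact vy=-7.789
  bounce: vy ← 0.7·7.789 = 5.452
Arc 5: start y=0.000, vy=5.452 → t=1.090, apex=1.486, x_land=178.252, impact vy=-5.452
  bounce: vy ← 0.7·5.452 = 3.816
Arc 6: start y=0.000, vy=3.816 → t=0.763, apex=0.728, x_land=189.610, impact vy=-3.816
  bounce: vy ← 0.7·3.816 = 2.672
Arc 7: start y=0.000, vy=2.672 → t=0.534, apex=0.357, x_land=197.560, impact vy=-2.672
  bounce: vy ← 0.7·2.672 = 1.870

1 3.927 25.782 58.430
2 3.179 12.633 105.735
3 2.225 6.190 138.848
4 1.558 3.033 162.027
5 1.090 1.486 178.252
6 0.763 0.728 189.610
7 0.534 0.357 197.560
final: 197.560 1.870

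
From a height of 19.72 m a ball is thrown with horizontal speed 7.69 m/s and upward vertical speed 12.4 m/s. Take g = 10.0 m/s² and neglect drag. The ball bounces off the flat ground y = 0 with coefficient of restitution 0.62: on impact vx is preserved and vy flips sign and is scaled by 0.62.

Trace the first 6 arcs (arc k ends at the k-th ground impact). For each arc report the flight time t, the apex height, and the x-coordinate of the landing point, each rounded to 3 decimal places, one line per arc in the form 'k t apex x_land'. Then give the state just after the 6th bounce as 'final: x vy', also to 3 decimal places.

Arc 1: start y=19.720, vy=12.400 → t=3.581, apex=27.408, x_land=27.540, impact vy=-23.413
  bounce: vy ← 0.62·23.413 = 14.516
Arc 2: start y=0.000, vy=14.516 → t=2.903, apex=10.536, x_land=49.866, impact vy=-14.516
  bounce: vy ← 0.62·14.516 = 9.000
Arc 3: start y=0.000, vy=9.000 → t=1.800, apex=4.050, x_land=63.707, impact vy=-9.000
  bounce: vy ← 0.62·9.000 = 5.580
Arc 4: start y=0.000, vy=5.580 → t=1.116, apex=1.557, x_land=72.289, impact vy=-5.580
  bounce: vy ← 0.62·5.580 = 3.460
Arc 5: start y=0.000, vy=3.460 → t=0.692, apex=0.598, x_land=77.610, impact vy=-3.460
  bounce: vy ← 0.62·3.460 = 2.145
Arc 6: start y=0.000, vy=2.145 → t=0.429, apex=0.230, x_land=80.909, impact vy=-2.145
  bounce: vy ← 0.62·2.145 = 1.330

1 3.581 27.408 27.540
2 2.903 10.536 49.866
3 1.800 4.050 63.707
4 1.116 1.557 72.289
5 0.692 0.598 77.610
6 0.429 0.230 80.909
final: 80.909 1.330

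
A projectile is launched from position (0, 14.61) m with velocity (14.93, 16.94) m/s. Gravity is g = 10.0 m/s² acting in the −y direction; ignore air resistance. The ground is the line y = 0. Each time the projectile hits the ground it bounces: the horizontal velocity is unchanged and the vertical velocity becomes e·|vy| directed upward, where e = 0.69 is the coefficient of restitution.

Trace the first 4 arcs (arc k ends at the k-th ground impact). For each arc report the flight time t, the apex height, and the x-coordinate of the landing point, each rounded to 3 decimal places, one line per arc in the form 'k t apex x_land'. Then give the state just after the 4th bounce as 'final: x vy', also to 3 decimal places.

1 4.101 28.958 61.222
2 3.321 13.787 110.805
3 2.292 6.564 145.018
4 1.581 3.125 168.625
final: 168.625 5.455

Arc 1: start y=14.610, vy=16.940 → t=4.101, apex=28.958, x_land=61.222, impact vy=-24.066
  bounce: vy ← 0.69·24.066 = 16.605
Arc 2: start y=0.000, vy=16.605 → t=3.321, apex=13.787, x_land=110.805, impact vy=-16.605
  bounce: vy ← 0.69·16.605 = 11.458
Arc 3: start y=0.000, vy=11.458 → t=2.292, apex=6.564, x_land=145.018, impact vy=-11.458
  bounce: vy ← 0.69·11.458 = 7.906
Arc 4: start y=0.000, vy=7.906 → t=1.581, apex=3.125, x_land=168.625, impact vy=-7.906
  bounce: vy ← 0.69·7.906 = 5.455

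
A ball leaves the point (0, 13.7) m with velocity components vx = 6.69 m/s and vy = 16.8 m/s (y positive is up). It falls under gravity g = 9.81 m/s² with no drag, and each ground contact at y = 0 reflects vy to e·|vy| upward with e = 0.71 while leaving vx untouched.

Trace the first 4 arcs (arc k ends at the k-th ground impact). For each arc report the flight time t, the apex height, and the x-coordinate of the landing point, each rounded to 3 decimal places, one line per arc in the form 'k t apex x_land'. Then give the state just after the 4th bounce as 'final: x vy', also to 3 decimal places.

1 4.105 28.085 27.465
2 3.398 14.158 50.197
3 2.412 7.137 66.337
4 1.713 3.598 77.796
final: 77.796 5.965

Arc 1: start y=13.700, vy=16.800 → t=4.105, apex=28.085, x_land=27.465, impact vy=-23.474
  bounce: vy ← 0.71·23.474 = 16.667
Arc 2: start y=0.000, vy=16.667 → t=3.398, apex=14.158, x_land=50.197, impact vy=-16.667
  bounce: vy ← 0.71·16.667 = 11.833
Arc 3: start y=0.000, vy=11.833 → t=2.412, apex=7.137, x_land=66.337, impact vy=-11.833
  bounce: vy ← 0.71·11.833 = 8.402
Arc 4: start y=0.000, vy=8.402 → t=1.713, apex=3.598, x_land=77.796, impact vy=-8.402
  bounce: vy ← 0.71·8.402 = 5.965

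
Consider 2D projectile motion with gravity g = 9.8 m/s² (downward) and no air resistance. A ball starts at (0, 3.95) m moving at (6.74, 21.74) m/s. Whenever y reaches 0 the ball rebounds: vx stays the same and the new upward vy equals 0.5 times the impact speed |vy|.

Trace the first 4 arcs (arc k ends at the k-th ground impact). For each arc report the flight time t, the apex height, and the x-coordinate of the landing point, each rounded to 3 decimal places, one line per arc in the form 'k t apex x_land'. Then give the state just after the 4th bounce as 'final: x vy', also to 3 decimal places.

1 4.612 28.064 31.082
2 2.393 7.016 47.212
3 1.197 1.754 55.277
4 0.598 0.438 59.309
final: 59.309 1.466

Arc 1: start y=3.950, vy=21.740 → t=4.612, apex=28.064, x_land=31.082, impact vy=-23.453
  bounce: vy ← 0.5·23.453 = 11.727
Arc 2: start y=0.000, vy=11.727 → t=2.393, apex=7.016, x_land=47.212, impact vy=-11.727
  bounce: vy ← 0.5·11.727 = 5.863
Arc 3: start y=0.000, vy=5.863 → t=1.197, apex=1.754, x_land=55.277, impact vy=-5.863
  bounce: vy ← 0.5·5.863 = 2.932
Arc 4: start y=0.000, vy=2.932 → t=0.598, apex=0.438, x_land=59.309, impact vy=-2.932
  bounce: vy ← 0.5·2.932 = 1.466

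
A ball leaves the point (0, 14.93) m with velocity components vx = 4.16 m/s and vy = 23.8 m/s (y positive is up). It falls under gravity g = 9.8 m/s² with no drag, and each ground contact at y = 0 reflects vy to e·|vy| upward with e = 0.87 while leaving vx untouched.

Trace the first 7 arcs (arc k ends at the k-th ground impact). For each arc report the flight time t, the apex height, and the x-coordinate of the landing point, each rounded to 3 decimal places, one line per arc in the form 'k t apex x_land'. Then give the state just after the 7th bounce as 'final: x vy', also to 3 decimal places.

Arc 1: start y=14.930, vy=23.800 → t=5.419, apex=43.830, x_land=22.545, impact vy=-29.310
  bounce: vy ← 0.87·29.310 = 25.500
Arc 2: start y=0.000, vy=25.500 → t=5.204, apex=33.175, x_land=44.193, impact vy=-25.500
  bounce: vy ← 0.87·25.500 = 22.185
Arc 3: start y=0.000, vy=22.185 → t=4.527, apex=25.110, x_land=63.028, impact vy=-22.185
  bounce: vy ← 0.87·22.185 = 19.301
Arc 4: start y=0.000, vy=19.301 → t=3.939, apex=19.006, x_land=79.413, impact vy=-19.301
  bounce: vy ← 0.87·19.301 = 16.792
Arc 5: start y=0.000, vy=16.792 → t=3.427, apex=14.386, x_land=93.669, impact vy=-16.792
  bounce: vy ← 0.87·16.792 = 14.609
Arc 6: start y=0.000, vy=14.609 → t=2.981, apex=10.888, x_land=106.071, impact vy=-14.609
  bounce: vy ← 0.87·14.609 = 12.710
Arc 7: start y=0.000, vy=12.710 → t=2.594, apex=8.241, x_land=116.862, impact vy=-12.710
  bounce: vy ← 0.87·12.710 = 11.057

1 5.419 43.830 22.545
2 5.204 33.175 44.193
3 4.527 25.110 63.028
4 3.939 19.006 79.413
5 3.427 14.386 93.669
6 2.981 10.888 106.071
7 2.594 8.241 116.862
final: 116.862 11.057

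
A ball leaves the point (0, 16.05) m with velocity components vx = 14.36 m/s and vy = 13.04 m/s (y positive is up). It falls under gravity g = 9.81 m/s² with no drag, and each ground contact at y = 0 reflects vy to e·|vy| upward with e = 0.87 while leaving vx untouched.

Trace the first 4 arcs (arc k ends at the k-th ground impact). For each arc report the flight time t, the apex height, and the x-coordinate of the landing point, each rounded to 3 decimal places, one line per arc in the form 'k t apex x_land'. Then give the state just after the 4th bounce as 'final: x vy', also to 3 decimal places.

Arc 1: start y=16.050, vy=13.040 → t=3.574, apex=24.717, x_land=51.323, impact vy=-22.021
  bounce: vy ← 0.87·22.021 = 19.159
Arc 2: start y=0.000, vy=19.159 → t=3.906, apex=18.708, x_land=107.413, impact vy=-19.159
  bounce: vy ← 0.87·19.159 = 16.668
Arc 3: start y=0.000, vy=16.668 → t=3.398, apex=14.160, x_land=156.210, impact vy=-16.668
  bounce: vy ← 0.87·16.668 = 14.501
Arc 4: start y=0.000, vy=14.501 → t=2.956, apex=10.718, x_land=198.664, impact vy=-14.501
  bounce: vy ← 0.87·14.501 = 12.616

1 3.574 24.717 51.323
2 3.906 18.708 107.413
3 3.398 14.160 156.210
4 2.956 10.718 198.664
final: 198.664 12.616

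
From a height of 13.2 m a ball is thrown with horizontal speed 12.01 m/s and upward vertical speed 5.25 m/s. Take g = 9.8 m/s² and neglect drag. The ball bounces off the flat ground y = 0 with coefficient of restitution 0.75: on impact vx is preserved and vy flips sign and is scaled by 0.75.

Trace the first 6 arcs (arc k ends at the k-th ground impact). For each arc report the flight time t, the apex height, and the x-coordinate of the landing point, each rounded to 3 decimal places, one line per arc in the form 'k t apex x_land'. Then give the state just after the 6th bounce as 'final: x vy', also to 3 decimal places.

1 2.262 14.606 27.169
2 2.590 8.216 58.273
3 1.942 4.622 81.600
4 1.457 2.600 99.096
5 1.093 1.462 112.217
6 0.819 0.823 122.059
final: 122.059 3.011

Arc 1: start y=13.200, vy=5.250 → t=2.262, apex=14.606, x_land=27.169, impact vy=-16.920
  bounce: vy ← 0.75·16.920 = 12.690
Arc 2: start y=0.000, vy=12.690 → t=2.590, apex=8.216, x_land=58.273, impact vy=-12.690
  bounce: vy ← 0.75·12.690 = 9.517
Arc 3: start y=0.000, vy=9.517 → t=1.942, apex=4.622, x_land=81.600, impact vy=-9.517
  bounce: vy ← 0.75·9.517 = 7.138
Arc 4: start y=0.000, vy=7.138 → t=1.457, apex=2.600, x_land=99.096, impact vy=-7.138
  bounce: vy ← 0.75·7.138 = 5.354
Arc 5: start y=0.000, vy=5.354 → t=1.093, apex=1.462, x_land=112.217, impact vy=-5.354
  bounce: vy ← 0.75·5.354 = 4.015
Arc 6: start y=0.000, vy=4.015 → t=0.819, apex=0.823, x_land=122.059, impact vy=-4.015
  bounce: vy ← 0.75·4.015 = 3.011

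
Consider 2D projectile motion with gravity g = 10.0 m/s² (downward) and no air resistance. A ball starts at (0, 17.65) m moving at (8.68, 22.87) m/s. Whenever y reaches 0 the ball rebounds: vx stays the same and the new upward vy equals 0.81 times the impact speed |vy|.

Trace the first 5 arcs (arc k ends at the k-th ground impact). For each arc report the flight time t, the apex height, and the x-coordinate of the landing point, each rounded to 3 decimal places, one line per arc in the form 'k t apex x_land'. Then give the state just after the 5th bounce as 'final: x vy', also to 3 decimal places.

Arc 1: start y=17.650, vy=22.870 → t=5.247, apex=43.802, x_land=45.542, impact vy=-29.598
  bounce: vy ← 0.81·29.598 = 23.974
Arc 2: start y=0.000, vy=23.974 → t=4.795, apex=28.738, x_land=87.162, impact vy=-23.974
  bounce: vy ← 0.81·23.974 = 19.419
Arc 3: start y=0.000, vy=19.419 → t=3.884, apex=18.855, x_land=120.873, impact vy=-19.419
  bounce: vy ← 0.81·19.419 = 15.730
Arc 4: start y=0.000, vy=15.730 → t=3.146, apex=12.371, x_land=148.180, impact vy=-15.730
  bounce: vy ← 0.81·15.730 = 12.741
Arc 5: start y=0.000, vy=12.741 → t=2.548, apex=8.117, x_land=170.298, impact vy=-12.741
  bounce: vy ← 0.81·12.741 = 10.320

1 5.247 43.802 45.542
2 4.795 28.738 87.162
3 3.884 18.855 120.873
4 3.146 12.371 148.180
5 2.548 8.117 170.298
final: 170.298 10.320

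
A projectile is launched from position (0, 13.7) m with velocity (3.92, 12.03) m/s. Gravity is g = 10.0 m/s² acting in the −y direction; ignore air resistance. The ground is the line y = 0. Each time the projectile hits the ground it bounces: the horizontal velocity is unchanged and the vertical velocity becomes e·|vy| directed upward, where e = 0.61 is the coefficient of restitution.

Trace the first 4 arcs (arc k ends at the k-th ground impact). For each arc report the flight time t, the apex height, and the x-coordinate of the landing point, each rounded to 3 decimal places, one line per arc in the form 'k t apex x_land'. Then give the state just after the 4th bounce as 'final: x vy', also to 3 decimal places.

1 3.249 20.936 12.737
2 2.496 7.790 22.523
3 1.523 2.899 28.493
4 0.929 1.079 32.134
final: 32.134 2.833

Arc 1: start y=13.700, vy=12.030 → t=3.249, apex=20.936, x_land=12.737, impact vy=-20.463
  bounce: vy ← 0.61·20.463 = 12.482
Arc 2: start y=0.000, vy=12.482 → t=2.496, apex=7.790, x_land=22.523, impact vy=-12.482
  bounce: vy ← 0.61·12.482 = 7.614
Arc 3: start y=0.000, vy=7.614 → t=1.523, apex=2.899, x_land=28.493, impact vy=-7.614
  bounce: vy ← 0.61·7.614 = 4.645
Arc 4: start y=0.000, vy=4.645 → t=0.929, apex=1.079, x_land=32.134, impact vy=-4.645
  bounce: vy ← 0.61·4.645 = 2.833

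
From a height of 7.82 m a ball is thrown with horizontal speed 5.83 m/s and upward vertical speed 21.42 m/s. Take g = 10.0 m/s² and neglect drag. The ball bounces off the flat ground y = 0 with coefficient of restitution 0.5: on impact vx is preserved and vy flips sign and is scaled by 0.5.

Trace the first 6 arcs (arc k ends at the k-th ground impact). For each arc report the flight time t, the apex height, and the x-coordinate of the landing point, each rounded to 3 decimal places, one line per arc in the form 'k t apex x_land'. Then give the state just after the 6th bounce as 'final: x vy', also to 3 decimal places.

1 4.622 30.761 26.948
2 2.480 7.690 41.409
3 1.240 1.923 48.639
4 0.620 0.481 52.254
5 0.310 0.120 54.062
6 0.155 0.030 54.966
final: 54.966 0.388

Arc 1: start y=7.820, vy=21.420 → t=4.622, apex=30.761, x_land=26.948, impact vy=-24.804
  bounce: vy ← 0.5·24.804 = 12.402
Arc 2: start y=0.000, vy=12.402 → t=2.480, apex=7.690, x_land=41.409, impact vy=-12.402
  bounce: vy ← 0.5·12.402 = 6.201
Arc 3: start y=0.000, vy=6.201 → t=1.240, apex=1.923, x_land=48.639, impact vy=-6.201
  bounce: vy ← 0.5·6.201 = 3.100
Arc 4: start y=0.000, vy=3.100 → t=0.620, apex=0.481, x_land=52.254, impact vy=-3.100
  bounce: vy ← 0.5·3.100 = 1.550
Arc 5: start y=0.000, vy=1.550 → t=0.310, apex=0.120, x_land=54.062, impact vy=-1.550
  bounce: vy ← 0.5·1.550 = 0.775
Arc 6: start y=0.000, vy=0.775 → t=0.155, apex=0.030, x_land=54.966, impact vy=-0.775
  bounce: vy ← 0.5·0.775 = 0.388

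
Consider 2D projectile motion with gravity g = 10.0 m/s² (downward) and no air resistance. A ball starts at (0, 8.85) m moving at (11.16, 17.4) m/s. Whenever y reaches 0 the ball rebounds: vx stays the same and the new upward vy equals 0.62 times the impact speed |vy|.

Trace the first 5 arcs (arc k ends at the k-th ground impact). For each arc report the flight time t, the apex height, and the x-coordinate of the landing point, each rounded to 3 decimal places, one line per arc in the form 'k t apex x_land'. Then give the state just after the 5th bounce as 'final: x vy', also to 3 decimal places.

1 3.930 23.988 43.863
2 2.716 9.221 74.173
3 1.684 3.545 92.966
4 1.044 1.363 104.618
5 0.647 0.524 111.842
final: 111.842 2.007

Arc 1: start y=8.850, vy=17.400 → t=3.930, apex=23.988, x_land=43.863, impact vy=-21.903
  bounce: vy ← 0.62·21.903 = 13.580
Arc 2: start y=0.000, vy=13.580 → t=2.716, apex=9.221, x_land=74.173, impact vy=-13.580
  bounce: vy ← 0.62·13.580 = 8.420
Arc 3: start y=0.000, vy=8.420 → t=1.684, apex=3.545, x_land=92.966, impact vy=-8.420
  bounce: vy ← 0.62·8.420 = 5.220
Arc 4: start y=0.000, vy=5.220 → t=1.044, apex=1.363, x_land=104.618, impact vy=-5.220
  bounce: vy ← 0.62·5.220 = 3.237
Arc 5: start y=0.000, vy=3.237 → t=0.647, apex=0.524, x_land=111.842, impact vy=-3.237
  bounce: vy ← 0.62·3.237 = 2.007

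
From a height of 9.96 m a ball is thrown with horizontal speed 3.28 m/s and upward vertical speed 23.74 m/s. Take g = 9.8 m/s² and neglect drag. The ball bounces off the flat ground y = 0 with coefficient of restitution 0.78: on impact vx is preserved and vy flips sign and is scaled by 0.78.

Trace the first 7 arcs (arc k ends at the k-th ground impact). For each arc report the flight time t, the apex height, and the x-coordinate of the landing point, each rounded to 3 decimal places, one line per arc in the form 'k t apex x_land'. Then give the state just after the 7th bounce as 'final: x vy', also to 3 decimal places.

1 5.233 38.714 17.165
2 4.385 23.554 31.548
3 3.420 14.330 42.766
4 2.668 8.718 51.517
5 2.081 5.304 58.342
6 1.623 3.227 63.666
7 1.266 1.963 67.818
final: 67.818 4.839

Arc 1: start y=9.960, vy=23.740 → t=5.233, apex=38.714, x_land=17.165, impact vy=-27.546
  bounce: vy ← 0.78·27.546 = 21.486
Arc 2: start y=0.000, vy=21.486 → t=4.385, apex=23.554, x_land=31.548, impact vy=-21.486
  bounce: vy ← 0.78·21.486 = 16.759
Arc 3: start y=0.000, vy=16.759 → t=3.420, apex=14.330, x_land=42.766, impact vy=-16.759
  bounce: vy ← 0.78·16.759 = 13.072
Arc 4: start y=0.000, vy=13.072 → t=2.668, apex=8.718, x_land=51.517, impact vy=-13.072
  bounce: vy ← 0.78·13.072 = 10.196
Arc 5: start y=0.000, vy=10.196 → t=2.081, apex=5.304, x_land=58.342, impact vy=-10.196
  bounce: vy ← 0.78·10.196 = 7.953
Arc 6: start y=0.000, vy=7.953 → t=1.623, apex=3.227, x_land=63.666, impact vy=-7.953
  bounce: vy ← 0.78·7.953 = 6.203
Arc 7: start y=0.000, vy=6.203 → t=1.266, apex=1.963, x_land=67.818, impact vy=-6.203
  bounce: vy ← 0.78·6.203 = 4.839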